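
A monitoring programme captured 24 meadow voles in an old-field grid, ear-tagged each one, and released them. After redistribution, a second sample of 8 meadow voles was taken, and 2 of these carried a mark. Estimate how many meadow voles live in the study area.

The marked fraction in the recapture sample should equal the marked fraction in the population: 2/8 = 24/N.
N = (24 × 8) / 2 = 192 / 2 = 96

N = 96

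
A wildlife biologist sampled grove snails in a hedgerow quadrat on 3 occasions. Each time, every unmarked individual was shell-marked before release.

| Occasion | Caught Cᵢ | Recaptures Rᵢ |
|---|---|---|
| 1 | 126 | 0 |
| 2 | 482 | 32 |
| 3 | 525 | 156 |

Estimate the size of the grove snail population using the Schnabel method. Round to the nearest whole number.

Marked at large before each occasion: Mᵢ = Σⱼ<ᵢ (Cⱼ − Rⱼ) → M1=0, M2=126, M3=576
Σ MᵢCᵢ = 0·126 + 126·482 + 576·525 = 0 + 60732 + 302400 = 363132
Σ Rᵢ = 0 + 32 + 156 = 188
N̂ = 363132 / 188 ≈ 1931.6 → 1932

N ≈ 1932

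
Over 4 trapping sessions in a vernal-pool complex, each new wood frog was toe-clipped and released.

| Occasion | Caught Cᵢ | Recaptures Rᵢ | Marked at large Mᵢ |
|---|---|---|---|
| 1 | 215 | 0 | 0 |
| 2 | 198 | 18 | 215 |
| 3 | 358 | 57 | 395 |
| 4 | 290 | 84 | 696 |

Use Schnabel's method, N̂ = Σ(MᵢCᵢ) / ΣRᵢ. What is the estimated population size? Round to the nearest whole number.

N ≈ 2427

Σ MᵢCᵢ = 0·215 + 215·198 + 395·358 + 696·290 = 0 + 42570 + 141410 + 201840 = 385820
Σ Rᵢ = 0 + 18 + 57 + 84 = 159
N̂ = 385820 / 159 ≈ 2426.5 → 2427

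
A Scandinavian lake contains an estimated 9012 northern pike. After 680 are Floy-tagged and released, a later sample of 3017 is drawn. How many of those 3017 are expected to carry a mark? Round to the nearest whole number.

The marked fraction of the population is 680/9012, so in a sample of 3017 expect C·(M/N) marked.
E[R] = 680 × 3017 / 9012 = 2051560 / 9012 ≈ 227.6 → 228

expected recaptures ≈ 228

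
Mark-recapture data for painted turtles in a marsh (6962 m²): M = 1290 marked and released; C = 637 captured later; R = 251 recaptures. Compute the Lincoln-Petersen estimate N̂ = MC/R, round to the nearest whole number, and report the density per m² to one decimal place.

N̂ = 1290·637/251 = 821730/251 ≈ 3273.8 → 3274
Density = N̂ / area = 3274 / 6962 ≈ 0.47 → 0.5 per m²

density ≈ 0.5 painted turtles per m²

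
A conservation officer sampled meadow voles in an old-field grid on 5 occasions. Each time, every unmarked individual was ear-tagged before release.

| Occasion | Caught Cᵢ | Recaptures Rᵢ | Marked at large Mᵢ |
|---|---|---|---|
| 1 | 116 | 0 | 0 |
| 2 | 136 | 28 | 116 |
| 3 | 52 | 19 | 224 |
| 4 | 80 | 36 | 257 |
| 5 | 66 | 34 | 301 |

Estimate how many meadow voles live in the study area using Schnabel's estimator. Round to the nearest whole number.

N ≈ 580

Σ MᵢCᵢ = 0·116 + 116·136 + 224·52 + 257·80 + 301·66 = 0 + 15776 + 11648 + 20560 + 19866 = 67850
Σ Rᵢ = 0 + 28 + 19 + 36 + 34 = 117
N̂ = 67850 / 117 ≈ 579.9 → 580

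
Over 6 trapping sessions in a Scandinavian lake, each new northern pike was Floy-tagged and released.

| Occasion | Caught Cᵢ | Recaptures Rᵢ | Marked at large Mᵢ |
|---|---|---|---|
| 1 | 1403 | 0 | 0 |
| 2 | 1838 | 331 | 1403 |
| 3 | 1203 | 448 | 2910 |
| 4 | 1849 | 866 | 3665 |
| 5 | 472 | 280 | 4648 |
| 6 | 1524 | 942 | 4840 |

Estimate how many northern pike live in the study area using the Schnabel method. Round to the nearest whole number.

Σ MᵢCᵢ = 0·1403 + 1403·1838 + 2910·1203 + 3665·1849 + 4648·472 + 4840·1524 = 0 + 2578714 + 3500730 + 6776585 + 2193856 + 7376160 = 22426045
Σ Rᵢ = 0 + 331 + 448 + 866 + 280 + 942 = 2867
N̂ = 22426045 / 2867 ≈ 7822.1 → 7822

N ≈ 7822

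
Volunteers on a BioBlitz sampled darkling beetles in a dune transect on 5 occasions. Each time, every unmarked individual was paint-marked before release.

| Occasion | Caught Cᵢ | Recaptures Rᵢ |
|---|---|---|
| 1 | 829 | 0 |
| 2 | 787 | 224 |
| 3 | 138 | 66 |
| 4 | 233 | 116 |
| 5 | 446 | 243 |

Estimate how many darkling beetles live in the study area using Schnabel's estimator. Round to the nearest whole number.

Marked at large before each occasion: Mᵢ = Σⱼ<ᵢ (Cⱼ − Rⱼ) → M1=0, M2=829, M3=1392, M4=1464, M5=1581
Σ MᵢCᵢ = 0·829 + 829·787 + 1392·138 + 1464·233 + 1581·446 = 0 + 652423 + 192096 + 341112 + 705126 = 1890757
Σ Rᵢ = 0 + 224 + 66 + 116 + 243 = 649
N̂ = 1890757 / 649 ≈ 2913.3 → 2913

N ≈ 2913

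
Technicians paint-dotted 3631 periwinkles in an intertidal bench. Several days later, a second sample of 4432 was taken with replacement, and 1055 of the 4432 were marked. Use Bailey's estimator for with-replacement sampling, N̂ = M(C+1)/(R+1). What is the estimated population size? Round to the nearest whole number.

N ≈ 15,243

N̂ = 3631·(4432+1)/(1055+1) = 3631·4433/1056 = 16096223/1056 ≈ 15242.6 → 15243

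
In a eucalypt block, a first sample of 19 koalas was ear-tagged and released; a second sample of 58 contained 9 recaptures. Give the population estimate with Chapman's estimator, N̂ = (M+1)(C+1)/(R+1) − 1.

N̂ = (19+1)(58+1)/(9+1) − 1 = 20·59/10 − 1
= 1180/10 − 1 = 118 − 1 = 117

N = 117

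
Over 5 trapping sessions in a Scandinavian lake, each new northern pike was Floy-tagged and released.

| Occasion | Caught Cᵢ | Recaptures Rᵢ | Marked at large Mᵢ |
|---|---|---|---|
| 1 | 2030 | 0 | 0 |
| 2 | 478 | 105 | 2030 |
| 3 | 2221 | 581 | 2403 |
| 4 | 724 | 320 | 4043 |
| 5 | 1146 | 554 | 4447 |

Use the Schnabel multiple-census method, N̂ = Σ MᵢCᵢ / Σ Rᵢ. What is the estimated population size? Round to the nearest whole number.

Σ MᵢCᵢ = 0·2030 + 2030·478 + 2403·2221 + 4043·724 + 4447·1146 = 0 + 970340 + 5337063 + 2927132 + 5096262 = 14330797
Σ Rᵢ = 0 + 105 + 581 + 320 + 554 = 1560
N̂ = 14330797 / 1560 ≈ 9186.4 → 9186

N ≈ 9186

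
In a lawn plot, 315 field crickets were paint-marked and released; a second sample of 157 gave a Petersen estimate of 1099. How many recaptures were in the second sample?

From N = M·C/R: R = M·C / N = 315·157 / 1099 = 49455 / 1099 = 45.

R = 45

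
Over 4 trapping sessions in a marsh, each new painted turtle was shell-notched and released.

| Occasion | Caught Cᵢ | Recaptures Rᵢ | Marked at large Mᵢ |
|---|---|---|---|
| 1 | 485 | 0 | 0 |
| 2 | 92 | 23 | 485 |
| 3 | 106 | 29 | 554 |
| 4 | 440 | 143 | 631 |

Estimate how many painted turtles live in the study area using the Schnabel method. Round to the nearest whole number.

Σ MᵢCᵢ = 0·485 + 485·92 + 554·106 + 631·440 = 0 + 44620 + 58724 + 277640 = 380984
Σ Rᵢ = 0 + 23 + 29 + 143 = 195
N̂ = 380984 / 195 ≈ 1953.8 → 1954

N ≈ 1954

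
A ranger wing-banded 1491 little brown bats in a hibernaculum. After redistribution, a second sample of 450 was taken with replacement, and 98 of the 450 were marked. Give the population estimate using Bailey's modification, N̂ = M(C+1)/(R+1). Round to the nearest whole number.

N̂ = 1491·(450+1)/(98+1) = 1491·451/99 = 672441/99 ≈ 6792.3 → 6792

N ≈ 6792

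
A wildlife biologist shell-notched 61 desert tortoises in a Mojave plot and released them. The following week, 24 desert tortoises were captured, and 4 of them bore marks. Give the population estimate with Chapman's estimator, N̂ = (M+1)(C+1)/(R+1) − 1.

N̂ = (61+1)(24+1)/(4+1) − 1 = 62·25/5 − 1
= 1550/5 − 1 = 310 − 1 = 309

N = 309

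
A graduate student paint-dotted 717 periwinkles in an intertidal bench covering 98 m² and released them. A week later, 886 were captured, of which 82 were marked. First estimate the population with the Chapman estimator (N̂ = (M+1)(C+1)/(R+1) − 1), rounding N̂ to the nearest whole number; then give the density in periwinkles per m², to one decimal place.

density ≈ 78.3 periwinkles per m²

N̂ = 718·887/83 − 1 = 636866/83 − 1 ≈ 7672.1 → 7672
Density = N̂ / area = 7672 / 98 ≈ 78.29 → 78.3 per m²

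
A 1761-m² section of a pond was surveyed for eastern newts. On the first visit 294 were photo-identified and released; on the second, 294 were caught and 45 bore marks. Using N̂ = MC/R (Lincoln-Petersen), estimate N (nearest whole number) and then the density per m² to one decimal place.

density ≈ 1.1 eastern newts per m²

N̂ = 294·294/45 = 86436/45 ≈ 1920.8 → 1921
Density = N̂ / area = 1921 / 1761 ≈ 1.09 → 1.1 per m²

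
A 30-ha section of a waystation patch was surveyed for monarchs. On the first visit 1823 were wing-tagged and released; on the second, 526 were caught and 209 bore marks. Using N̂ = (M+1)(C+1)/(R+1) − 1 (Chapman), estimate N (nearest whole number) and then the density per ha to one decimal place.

density ≈ 152.5 monarchs per ha

N̂ = 1824·527/210 − 1 = 961248/210 − 1 ≈ 4576.4 → 4576
Density = N̂ / area = 4576 / 30 ≈ 152.53 → 152.5 per ha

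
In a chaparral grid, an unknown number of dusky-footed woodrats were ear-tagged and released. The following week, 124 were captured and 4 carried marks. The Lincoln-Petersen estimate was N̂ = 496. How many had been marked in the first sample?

M = 16

From N = M·C/R: M = N·R / C = 496·4 / 124 = 1984 / 124 = 16.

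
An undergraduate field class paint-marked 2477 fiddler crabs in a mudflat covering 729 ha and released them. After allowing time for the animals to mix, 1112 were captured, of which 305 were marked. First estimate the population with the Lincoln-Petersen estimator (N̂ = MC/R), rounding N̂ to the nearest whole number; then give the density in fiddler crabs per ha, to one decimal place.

N̂ = 2477·1112/305 = 2754424/305 ≈ 9030.9 → 9031
Density = N̂ / area = 9031 / 729 ≈ 12.39 → 12.4 per ha

density ≈ 12.4 fiddler crabs per ha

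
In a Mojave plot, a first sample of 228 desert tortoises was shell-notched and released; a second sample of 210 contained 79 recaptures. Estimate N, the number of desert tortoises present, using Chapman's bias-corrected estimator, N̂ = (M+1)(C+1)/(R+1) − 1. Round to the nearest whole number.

N̂ = (228+1)(210+1)/(79+1) − 1 = 229·211/80 − 1
= 48319/80 − 1 ≈ 604.0 − 1 ≈ 603.0 → 603

N ≈ 603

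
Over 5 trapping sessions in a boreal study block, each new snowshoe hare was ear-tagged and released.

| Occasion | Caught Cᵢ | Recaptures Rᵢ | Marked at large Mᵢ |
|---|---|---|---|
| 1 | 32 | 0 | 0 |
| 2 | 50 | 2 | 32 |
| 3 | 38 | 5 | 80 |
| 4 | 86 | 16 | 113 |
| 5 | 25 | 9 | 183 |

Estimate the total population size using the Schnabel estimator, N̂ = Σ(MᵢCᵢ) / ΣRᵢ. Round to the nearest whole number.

Σ MᵢCᵢ = 0·32 + 32·50 + 80·38 + 113·86 + 183·25 = 0 + 1600 + 3040 + 9718 + 4575 = 18933
Σ Rᵢ = 0 + 2 + 5 + 16 + 9 = 32
N̂ = 18933 / 32 ≈ 591.7 → 592

N ≈ 592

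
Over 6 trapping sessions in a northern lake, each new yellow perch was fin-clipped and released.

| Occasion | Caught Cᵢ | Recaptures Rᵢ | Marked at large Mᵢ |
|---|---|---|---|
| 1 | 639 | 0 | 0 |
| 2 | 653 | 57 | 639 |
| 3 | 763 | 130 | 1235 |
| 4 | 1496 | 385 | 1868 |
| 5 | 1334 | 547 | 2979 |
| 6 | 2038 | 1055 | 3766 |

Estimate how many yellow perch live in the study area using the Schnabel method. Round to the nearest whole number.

Σ MᵢCᵢ = 0·639 + 639·653 + 1235·763 + 1868·1496 + 2979·1334 + 3766·2038 = 0 + 417267 + 942305 + 2794528 + 3973986 + 7675108 = 15803194
Σ Rᵢ = 0 + 57 + 130 + 385 + 547 + 1055 = 2174
N̂ = 15803194 / 2174 ≈ 7269.2 → 7269

N ≈ 7269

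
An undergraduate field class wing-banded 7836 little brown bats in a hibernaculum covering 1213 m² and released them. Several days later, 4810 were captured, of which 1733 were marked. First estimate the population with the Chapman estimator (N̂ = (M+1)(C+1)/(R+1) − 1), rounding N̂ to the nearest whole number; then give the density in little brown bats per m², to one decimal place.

N̂ = 7837·4811/1734 − 1 = 37703807/1734 − 1 ≈ 21742.8 → 21743
Density = N̂ / area = 21743 / 1213 ≈ 17.92 → 17.9 per m²

density ≈ 17.9 little brown bats per m²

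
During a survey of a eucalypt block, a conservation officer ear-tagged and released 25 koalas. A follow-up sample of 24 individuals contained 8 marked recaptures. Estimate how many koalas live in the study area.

N = (25 × 24) / 8 = 600 / 8 = 75

N = 75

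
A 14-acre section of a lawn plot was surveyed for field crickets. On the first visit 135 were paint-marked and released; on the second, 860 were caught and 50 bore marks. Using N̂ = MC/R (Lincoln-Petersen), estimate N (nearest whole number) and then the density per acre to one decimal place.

density ≈ 165.9 field crickets per acre

N̂ = 135·860/50 = 116100/50 = 2322
Density = N̂ / area = 2322 / 14 ≈ 165.86 → 165.9 per acre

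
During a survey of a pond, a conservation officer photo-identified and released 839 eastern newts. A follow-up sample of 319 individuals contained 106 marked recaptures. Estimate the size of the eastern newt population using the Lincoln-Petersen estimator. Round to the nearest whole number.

N = (839 × 319) / 106 = 267641 / 106 ≈ 2524.9 → 2525

N ≈ 2525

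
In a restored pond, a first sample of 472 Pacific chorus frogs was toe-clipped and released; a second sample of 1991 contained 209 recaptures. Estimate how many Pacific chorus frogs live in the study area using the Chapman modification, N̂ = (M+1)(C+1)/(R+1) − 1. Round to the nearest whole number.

N̂ = (472+1)(1991+1)/(209+1) − 1 = 473·1992/210 − 1
= 942216/210 − 1 ≈ 4486.7 − 1 ≈ 4485.7 → 4486

N ≈ 4486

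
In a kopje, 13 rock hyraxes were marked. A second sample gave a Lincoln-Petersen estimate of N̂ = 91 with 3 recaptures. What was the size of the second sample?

From N = M·C/R: C = N·R / M = 91·3 / 13 = 273 / 13 = 21.

C = 21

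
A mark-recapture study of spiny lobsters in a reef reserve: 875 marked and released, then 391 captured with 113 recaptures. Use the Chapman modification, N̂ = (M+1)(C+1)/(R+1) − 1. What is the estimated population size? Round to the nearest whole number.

N̂ = (875+1)(391+1)/(113+1) − 1 = 876·392/114 − 1
= 343392/114 − 1 ≈ 3012.2 − 1 ≈ 3011.2 → 3011

N ≈ 3011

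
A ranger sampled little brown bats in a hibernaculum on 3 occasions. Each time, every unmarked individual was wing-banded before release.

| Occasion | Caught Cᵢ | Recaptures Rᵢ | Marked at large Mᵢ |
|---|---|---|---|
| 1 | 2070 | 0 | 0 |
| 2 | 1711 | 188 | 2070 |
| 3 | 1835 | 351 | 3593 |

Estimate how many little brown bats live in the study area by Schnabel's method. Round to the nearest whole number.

N ≈ 18,803

Σ MᵢCᵢ = 0·2070 + 2070·1711 + 3593·1835 = 0 + 3541770 + 6593155 = 10134925
Σ Rᵢ = 0 + 188 + 351 = 539
N̂ = 10134925 / 539 ≈ 18803.2 → 18803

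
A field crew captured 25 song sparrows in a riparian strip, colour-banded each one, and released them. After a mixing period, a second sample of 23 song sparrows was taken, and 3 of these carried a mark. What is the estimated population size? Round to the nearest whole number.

Lincoln-Petersen assumes M/N = R/C, so N = M·C / R.
N = (25 × 23) / 3 = 575 / 3 ≈ 191.7 → 192

N ≈ 192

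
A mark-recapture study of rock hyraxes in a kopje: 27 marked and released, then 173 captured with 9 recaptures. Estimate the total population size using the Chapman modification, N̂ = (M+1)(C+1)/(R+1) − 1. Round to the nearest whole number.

N̂ = (27+1)(173+1)/(9+1) − 1 = 28·174/10 − 1
= 4872/10 − 1 ≈ 487.2 − 1 ≈ 486.2 → 486

N ≈ 486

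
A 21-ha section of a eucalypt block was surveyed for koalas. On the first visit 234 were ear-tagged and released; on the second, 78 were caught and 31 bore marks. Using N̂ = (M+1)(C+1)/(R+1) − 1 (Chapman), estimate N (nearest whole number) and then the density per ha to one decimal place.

N̂ = 235·79/32 − 1 = 18565/32 − 1 ≈ 579.2 → 579
Density = N̂ / area = 579 / 21 ≈ 27.57 → 27.6 per ha

density ≈ 27.6 koalas per ha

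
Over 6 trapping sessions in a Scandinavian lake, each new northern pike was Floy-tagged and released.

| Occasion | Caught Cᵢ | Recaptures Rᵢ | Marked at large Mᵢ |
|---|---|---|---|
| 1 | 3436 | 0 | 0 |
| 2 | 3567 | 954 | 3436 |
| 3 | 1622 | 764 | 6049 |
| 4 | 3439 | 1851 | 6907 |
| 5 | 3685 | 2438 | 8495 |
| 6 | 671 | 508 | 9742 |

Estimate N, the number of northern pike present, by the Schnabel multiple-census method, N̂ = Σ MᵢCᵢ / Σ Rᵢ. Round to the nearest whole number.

N ≈ 12,841

Σ MᵢCᵢ = 0·3436 + 3436·3567 + 6049·1622 + 6907·3439 + 8495·3685 + 9742·671 = 0 + 12256212 + 9811478 + 23753173 + 31304075 + 6536882 = 83661820
Σ Rᵢ = 0 + 954 + 764 + 1851 + 2438 + 508 = 6515
N̂ = 83661820 / 6515 ≈ 12841.4 → 12841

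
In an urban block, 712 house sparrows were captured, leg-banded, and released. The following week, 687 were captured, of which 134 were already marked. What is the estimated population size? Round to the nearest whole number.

N = (712 × 687) / 134 = 489144 / 134 ≈ 3650.3 → 3650

N ≈ 3650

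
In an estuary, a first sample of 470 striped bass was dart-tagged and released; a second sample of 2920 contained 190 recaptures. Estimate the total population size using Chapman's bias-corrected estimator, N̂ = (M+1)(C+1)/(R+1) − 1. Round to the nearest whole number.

N ≈ 7202

N̂ = (470+1)(2920+1)/(190+1) − 1 = 471·2921/191 − 1
= 1375791/191 − 1 ≈ 7203.1 − 1 ≈ 7202.1 → 7202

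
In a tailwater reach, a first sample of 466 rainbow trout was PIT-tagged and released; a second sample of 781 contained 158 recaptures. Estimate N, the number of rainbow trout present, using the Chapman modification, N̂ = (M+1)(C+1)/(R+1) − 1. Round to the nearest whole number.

N̂ = (466+1)(781+1)/(158+1) − 1 = 467·782/159 − 1
= 365194/159 − 1 ≈ 2296.8 − 1 ≈ 2295.8 → 2296

N ≈ 2296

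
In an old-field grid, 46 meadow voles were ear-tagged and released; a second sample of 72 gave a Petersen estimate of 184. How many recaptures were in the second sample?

R = 18

From N = M·C/R: R = M·C / N = 46·72 / 184 = 3312 / 184 = 18.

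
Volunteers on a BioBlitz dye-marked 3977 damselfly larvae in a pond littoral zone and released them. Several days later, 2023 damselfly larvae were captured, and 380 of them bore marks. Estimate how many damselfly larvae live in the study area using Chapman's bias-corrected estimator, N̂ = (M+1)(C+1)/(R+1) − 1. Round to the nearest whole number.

N̂ = (3977+1)(2023+1)/(380+1) − 1 = 3978·2024/381 − 1
= 8051472/381 − 1 ≈ 21132.47 − 1 ≈ 21131.47 → 21131

N ≈ 21,131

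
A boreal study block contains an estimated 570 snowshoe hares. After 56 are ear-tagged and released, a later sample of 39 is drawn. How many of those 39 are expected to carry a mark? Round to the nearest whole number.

expected recaptures ≈ 4

The marked fraction of the population is 56/570, so in a sample of 39 expect C·(M/N) marked.
E[R] = 56 × 39 / 570 = 2184 / 570 ≈ 3.8 → 4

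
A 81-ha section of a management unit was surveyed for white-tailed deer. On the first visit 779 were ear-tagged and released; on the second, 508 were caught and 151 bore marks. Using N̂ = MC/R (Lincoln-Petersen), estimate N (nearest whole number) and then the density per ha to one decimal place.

N̂ = 779·508/151 = 395732/151 ≈ 2620.7 → 2621
Density = N̂ / area = 2621 / 81 ≈ 32.36 → 32.4 per ha

density ≈ 32.4 white-tailed deer per ha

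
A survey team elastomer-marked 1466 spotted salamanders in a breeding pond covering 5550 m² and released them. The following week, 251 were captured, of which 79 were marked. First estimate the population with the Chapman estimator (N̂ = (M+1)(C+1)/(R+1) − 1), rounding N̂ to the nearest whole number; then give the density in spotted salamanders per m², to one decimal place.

N̂ = 1467·252/80 − 1 = 369684/80 − 1 ≈ 4620.1 → 4620
Density = N̂ / area = 4620 / 5550 ≈ 0.83 → 0.8 per m²

density ≈ 0.8 spotted salamanders per m²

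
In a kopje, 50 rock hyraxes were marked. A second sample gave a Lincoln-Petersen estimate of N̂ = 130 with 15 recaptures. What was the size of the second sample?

C = 39

From N = M·C/R: C = N·R / M = 130·15 / 50 = 1950 / 50 = 39.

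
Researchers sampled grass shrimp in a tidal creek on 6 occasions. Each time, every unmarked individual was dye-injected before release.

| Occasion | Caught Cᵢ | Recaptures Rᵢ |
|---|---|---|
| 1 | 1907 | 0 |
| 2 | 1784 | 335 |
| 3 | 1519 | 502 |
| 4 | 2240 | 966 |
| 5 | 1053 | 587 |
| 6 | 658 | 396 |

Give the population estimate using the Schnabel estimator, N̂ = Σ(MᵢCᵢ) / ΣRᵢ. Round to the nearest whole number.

Marked at large before each occasion: Mᵢ = Σⱼ<ᵢ (Cⱼ − Rⱼ) → M1=0, M2=1907, M3=3356, M4=4373, M5=5647, M6=6113
Σ MᵢCᵢ = 0·1907 + 1907·1784 + 3356·1519 + 4373·2240 + 5647·1053 + 6113·658 = 0 + 3402088 + 5097764 + 9795520 + 5946291 + 4022354 = 28264017
Σ Rᵢ = 0 + 335 + 502 + 966 + 587 + 396 = 2786
N̂ = 28264017 / 2786 ≈ 10145.0 → 10145

N ≈ 10,145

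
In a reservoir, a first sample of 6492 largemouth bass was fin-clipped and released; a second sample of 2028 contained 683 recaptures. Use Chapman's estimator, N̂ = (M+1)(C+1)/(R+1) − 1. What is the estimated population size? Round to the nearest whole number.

N̂ = (6492+1)(2028+1)/(683+1) − 1 = 6493·2029/684 − 1
= 13174297/684 − 1 ≈ 19260.7 − 1 ≈ 19259.7 → 19260

N ≈ 19,260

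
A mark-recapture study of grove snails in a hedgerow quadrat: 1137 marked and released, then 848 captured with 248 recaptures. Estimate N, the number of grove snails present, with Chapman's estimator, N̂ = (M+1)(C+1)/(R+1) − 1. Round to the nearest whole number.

N ≈ 3879

N̂ = (1137+1)(848+1)/(248+1) − 1 = 1138·849/249 − 1
= 966162/249 − 1 ≈ 3880.2 − 1 ≈ 3879.2 → 3879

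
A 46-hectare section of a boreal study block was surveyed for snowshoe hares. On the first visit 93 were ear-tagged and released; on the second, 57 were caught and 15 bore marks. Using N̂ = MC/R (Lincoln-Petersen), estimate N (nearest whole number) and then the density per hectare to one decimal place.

density ≈ 7.7 snowshoe hares per hectare

N̂ = 93·57/15 = 5301/15 ≈ 353.4 → 353
Density = N̂ / area = 353 / 46 ≈ 7.67 → 7.7 per hectare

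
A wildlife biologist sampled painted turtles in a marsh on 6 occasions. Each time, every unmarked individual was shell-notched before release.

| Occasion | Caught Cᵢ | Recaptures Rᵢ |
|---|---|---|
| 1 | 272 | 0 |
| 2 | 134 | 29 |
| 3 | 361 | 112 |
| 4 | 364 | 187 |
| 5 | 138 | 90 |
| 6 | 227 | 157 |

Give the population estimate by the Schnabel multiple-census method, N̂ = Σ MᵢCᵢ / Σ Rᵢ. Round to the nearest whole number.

Marked at large before each occasion: Mᵢ = Σⱼ<ᵢ (Cⱼ − Rⱼ) → M1=0, M2=272, M3=377, M4=626, M5=803, M6=851
Σ MᵢCᵢ = 0·272 + 272·134 + 377·361 + 626·364 + 803·138 + 851·227 = 0 + 36448 + 136097 + 227864 + 110814 + 193177 = 704400
Σ Rᵢ = 0 + 29 + 112 + 187 + 90 + 157 = 575
N̂ = 704400 / 575 ≈ 1225.0 → 1225

N ≈ 1225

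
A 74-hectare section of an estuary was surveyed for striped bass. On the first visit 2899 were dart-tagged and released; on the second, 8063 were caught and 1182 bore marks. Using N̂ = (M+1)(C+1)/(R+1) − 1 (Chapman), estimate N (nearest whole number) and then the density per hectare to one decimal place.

N̂ = 2900·8064/1183 − 1 = 23385600/1183 − 1 ≈ 19767.0 → 19767
Density = N̂ / area = 19767 / 74 ≈ 267.12 → 267.1 per hectare

density ≈ 267.1 striped bass per hectare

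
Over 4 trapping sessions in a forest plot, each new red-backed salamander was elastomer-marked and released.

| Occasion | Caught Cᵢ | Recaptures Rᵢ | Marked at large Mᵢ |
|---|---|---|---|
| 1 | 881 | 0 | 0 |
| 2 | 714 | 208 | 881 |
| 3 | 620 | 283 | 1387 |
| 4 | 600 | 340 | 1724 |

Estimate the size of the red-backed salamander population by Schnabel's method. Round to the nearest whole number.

Σ MᵢCᵢ = 0·881 + 881·714 + 1387·620 + 1724·600 = 0 + 629034 + 859940 + 1034400 = 2523374
Σ Rᵢ = 0 + 208 + 283 + 340 = 831
N̂ = 2523374 / 831 ≈ 3036.6 → 3037

N ≈ 3037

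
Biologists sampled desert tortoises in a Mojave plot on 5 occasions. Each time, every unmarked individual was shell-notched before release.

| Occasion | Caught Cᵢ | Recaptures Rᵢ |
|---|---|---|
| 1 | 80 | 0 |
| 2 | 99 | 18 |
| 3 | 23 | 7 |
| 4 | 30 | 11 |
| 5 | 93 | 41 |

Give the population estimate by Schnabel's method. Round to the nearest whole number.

N ≈ 457

Marked at large before each occasion: Mᵢ = Σⱼ<ᵢ (Cⱼ − Rⱼ) → M1=0, M2=80, M3=161, M4=177, M5=196
Σ MᵢCᵢ = 0·80 + 80·99 + 161·23 + 177·30 + 196·93 = 0 + 7920 + 3703 + 5310 + 18228 = 35161
Σ Rᵢ = 0 + 18 + 7 + 11 + 41 = 77
N̂ = 35161 / 77 ≈ 456.6 → 457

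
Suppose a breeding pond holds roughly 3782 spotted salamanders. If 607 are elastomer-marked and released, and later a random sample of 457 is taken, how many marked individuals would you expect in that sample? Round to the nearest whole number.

expected recaptures ≈ 73

The marked fraction of the population is 607/3782, so in a sample of 457 expect C·(M/N) marked.
E[R] = 607 × 457 / 3782 = 277399 / 3782 ≈ 73.3 → 73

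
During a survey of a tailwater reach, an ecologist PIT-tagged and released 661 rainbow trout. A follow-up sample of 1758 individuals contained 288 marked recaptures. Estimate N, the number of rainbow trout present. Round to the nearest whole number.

N ≈ 4035

The marked fraction in the recapture sample should equal the marked fraction in the population: 288/1758 = 661/N.
N = (661 × 1758) / 288 = 1162038 / 288 ≈ 4034.9 → 4035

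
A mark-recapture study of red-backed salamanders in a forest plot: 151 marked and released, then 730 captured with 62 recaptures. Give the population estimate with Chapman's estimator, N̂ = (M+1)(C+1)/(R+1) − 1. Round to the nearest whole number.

N ≈ 1763

N̂ = (151+1)(730+1)/(62+1) − 1 = 152·731/63 − 1
= 111112/63 − 1 ≈ 1763.7 − 1 ≈ 1762.7 → 1763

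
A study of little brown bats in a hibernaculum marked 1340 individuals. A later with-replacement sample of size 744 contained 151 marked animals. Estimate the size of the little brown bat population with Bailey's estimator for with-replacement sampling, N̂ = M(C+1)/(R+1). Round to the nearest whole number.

N̂ = 1340·(744+1)/(151+1) = 1340·745/152 = 998300/152 ≈ 6567.8 → 6568

N ≈ 6568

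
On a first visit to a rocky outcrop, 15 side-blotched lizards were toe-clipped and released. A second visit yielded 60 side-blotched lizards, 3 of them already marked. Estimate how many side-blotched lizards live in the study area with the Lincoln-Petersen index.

N = 300

N = (15 × 60) / 3 = 900 / 3 = 300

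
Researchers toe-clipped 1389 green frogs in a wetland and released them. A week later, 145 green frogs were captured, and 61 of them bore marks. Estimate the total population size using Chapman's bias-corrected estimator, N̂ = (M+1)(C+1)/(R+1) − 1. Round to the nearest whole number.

N ≈ 3272

N̂ = (1389+1)(145+1)/(61+1) − 1 = 1390·146/62 − 1
= 202940/62 − 1 ≈ 3273.2 − 1 ≈ 3272.2 → 3272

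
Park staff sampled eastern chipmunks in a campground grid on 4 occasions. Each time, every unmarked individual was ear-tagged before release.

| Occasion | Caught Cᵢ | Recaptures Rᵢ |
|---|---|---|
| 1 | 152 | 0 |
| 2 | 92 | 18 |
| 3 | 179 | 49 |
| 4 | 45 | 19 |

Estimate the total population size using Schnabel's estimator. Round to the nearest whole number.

Marked at large before each occasion: Mᵢ = Σⱼ<ᵢ (Cⱼ − Rⱼ) → M1=0, M2=152, M3=226, M4=356
Σ MᵢCᵢ = 0·152 + 152·92 + 226·179 + 356·45 = 0 + 13984 + 40454 + 16020 = 70458
Σ Rᵢ = 0 + 18 + 49 + 19 = 86
N̂ = 70458 / 86 ≈ 819.3 → 819

N ≈ 819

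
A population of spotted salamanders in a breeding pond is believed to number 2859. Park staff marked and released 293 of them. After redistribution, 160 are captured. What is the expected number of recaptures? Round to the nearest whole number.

The marked fraction of the population is 293/2859, so in a sample of 160 expect C·(M/N) marked.
E[R] = 293 × 160 / 2859 = 46880 / 2859 ≈ 16.4 → 16

expected recaptures ≈ 16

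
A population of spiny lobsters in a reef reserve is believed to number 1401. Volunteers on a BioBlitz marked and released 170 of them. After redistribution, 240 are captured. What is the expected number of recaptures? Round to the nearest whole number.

expected recaptures ≈ 29

The marked fraction of the population is 170/1401, so in a sample of 240 expect C·(M/N) marked.
E[R] = 170 × 240 / 1401 = 40800 / 1401 ≈ 29.1 → 29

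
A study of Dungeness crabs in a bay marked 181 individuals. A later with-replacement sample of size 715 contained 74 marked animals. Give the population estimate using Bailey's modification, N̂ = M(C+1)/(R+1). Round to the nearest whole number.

N̂ = 181·(715+1)/(74+1) = 181·716/75 = 129596/75 ≈ 1727.9 → 1728

N ≈ 1728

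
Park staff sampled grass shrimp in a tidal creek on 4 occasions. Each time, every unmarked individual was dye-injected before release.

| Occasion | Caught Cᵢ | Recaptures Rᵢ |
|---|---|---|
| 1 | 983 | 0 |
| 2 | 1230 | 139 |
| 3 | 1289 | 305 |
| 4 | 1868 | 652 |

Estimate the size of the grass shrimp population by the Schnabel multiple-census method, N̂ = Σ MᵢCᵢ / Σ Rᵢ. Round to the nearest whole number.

Marked at large before each occasion: Mᵢ = Σⱼ<ᵢ (Cⱼ − Rⱼ) → M1=0, M2=983, M3=2074, M4=3058
Σ MᵢCᵢ = 0·983 + 983·1230 + 2074·1289 + 3058·1868 = 0 + 1209090 + 2673386 + 5712344 = 9594820
Σ Rᵢ = 0 + 139 + 305 + 652 = 1096
N̂ = 9594820 / 1096 ≈ 8754.4 → 8754

N ≈ 8754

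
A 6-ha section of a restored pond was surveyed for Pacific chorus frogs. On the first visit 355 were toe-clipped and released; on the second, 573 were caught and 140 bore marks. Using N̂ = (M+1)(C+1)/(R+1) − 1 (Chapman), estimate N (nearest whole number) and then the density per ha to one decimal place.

N̂ = 356·574/141 − 1 = 204344/141 − 1 ≈ 1448.2 → 1448
Density = N̂ / area = 1448 / 6 ≈ 241.33 → 241.3 per ha

density ≈ 241.3 Pacific chorus frogs per ha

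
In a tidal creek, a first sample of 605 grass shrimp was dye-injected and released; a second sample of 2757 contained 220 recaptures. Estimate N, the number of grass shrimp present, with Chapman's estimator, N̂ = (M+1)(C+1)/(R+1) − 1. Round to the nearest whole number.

N ≈ 7562

N̂ = (605+1)(2757+1)/(220+1) − 1 = 606·2758/221 − 1
= 1671348/221 − 1 ≈ 7562.7 − 1 ≈ 7561.7 → 7562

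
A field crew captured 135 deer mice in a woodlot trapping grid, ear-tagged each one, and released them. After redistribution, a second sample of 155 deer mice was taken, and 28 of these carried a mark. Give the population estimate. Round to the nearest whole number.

N ≈ 747

The marked fraction in the recapture sample should equal the marked fraction in the population: 28/155 = 135/N.
N = (135 × 155) / 28 = 20925 / 28 ≈ 747.3 → 747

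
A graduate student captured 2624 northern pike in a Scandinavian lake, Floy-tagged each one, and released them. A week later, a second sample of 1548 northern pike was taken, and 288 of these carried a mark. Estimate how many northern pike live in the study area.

N = 14,104

The marked fraction in the recapture sample should equal the marked fraction in the population: 288/1548 = 2624/N.
N = (2624 × 1548) / 288 = 4061952 / 288 = 14104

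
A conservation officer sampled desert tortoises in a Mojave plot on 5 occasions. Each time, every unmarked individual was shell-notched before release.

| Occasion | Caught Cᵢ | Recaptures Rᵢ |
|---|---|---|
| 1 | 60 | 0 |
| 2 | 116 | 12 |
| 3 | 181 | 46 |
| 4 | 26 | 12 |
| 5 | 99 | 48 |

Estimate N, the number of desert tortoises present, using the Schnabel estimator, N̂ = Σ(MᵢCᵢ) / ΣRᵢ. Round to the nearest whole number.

Marked at large before each occasion: Mᵢ = Σⱼ<ᵢ (Cⱼ − Rⱼ) → M1=0, M2=60, M3=164, M4=299, M5=313
Σ MᵢCᵢ = 0·60 + 60·116 + 164·181 + 299·26 + 313·99 = 0 + 6960 + 29684 + 7774 + 30987 = 75405
Σ Rᵢ = 0 + 12 + 46 + 12 + 48 = 118
N̂ = 75405 / 118 ≈ 639.0 → 639

N ≈ 639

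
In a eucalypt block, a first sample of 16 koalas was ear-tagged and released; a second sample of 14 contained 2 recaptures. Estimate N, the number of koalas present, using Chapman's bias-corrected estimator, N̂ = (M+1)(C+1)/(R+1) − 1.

N = 84

N̂ = (16+1)(14+1)/(2+1) − 1 = 17·15/3 − 1
= 255/3 − 1 = 85 − 1 = 84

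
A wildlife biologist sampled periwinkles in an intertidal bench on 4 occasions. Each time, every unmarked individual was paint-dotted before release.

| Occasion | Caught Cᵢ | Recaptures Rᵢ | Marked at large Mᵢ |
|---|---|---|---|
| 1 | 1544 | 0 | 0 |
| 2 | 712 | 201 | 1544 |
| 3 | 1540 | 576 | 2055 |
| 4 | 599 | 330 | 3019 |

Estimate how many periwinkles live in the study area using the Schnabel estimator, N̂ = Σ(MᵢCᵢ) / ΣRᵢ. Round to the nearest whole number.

N ≈ 5485

Σ MᵢCᵢ = 0·1544 + 1544·712 + 2055·1540 + 3019·599 = 0 + 1099328 + 3164700 + 1808381 = 6072409
Σ Rᵢ = 0 + 201 + 576 + 330 = 1107
N̂ = 6072409 / 1107 ≈ 5485.46 → 5485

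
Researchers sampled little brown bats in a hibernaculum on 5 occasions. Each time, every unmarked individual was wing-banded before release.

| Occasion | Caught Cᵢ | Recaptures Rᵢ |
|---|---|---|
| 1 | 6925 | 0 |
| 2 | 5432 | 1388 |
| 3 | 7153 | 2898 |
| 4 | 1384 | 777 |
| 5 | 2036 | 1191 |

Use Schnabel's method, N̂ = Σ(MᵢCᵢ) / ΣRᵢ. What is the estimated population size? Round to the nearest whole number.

Marked at large before each occasion: Mᵢ = Σⱼ<ᵢ (Cⱼ − Rⱼ) → M1=0, M2=6925, M3=10969, M4=15224, M5=15831
Σ MᵢCᵢ = 0·6925 + 6925·5432 + 10969·7153 + 15224·1384 + 15831·2036 = 0 + 37616600 + 78461257 + 21070016 + 32231916 = 169379789
Σ Rᵢ = 0 + 1388 + 2898 + 777 + 1191 = 6254
N̂ = 169379789 / 6254 ≈ 27083.4 → 27083

N ≈ 27,083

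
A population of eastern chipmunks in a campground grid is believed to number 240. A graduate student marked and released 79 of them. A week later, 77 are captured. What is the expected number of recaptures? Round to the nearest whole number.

expected recaptures ≈ 25

The marked fraction of the population is 79/240, so in a sample of 77 expect C·(M/N) marked.
E[R] = 79 × 77 / 240 = 6083 / 240 ≈ 25.3 → 25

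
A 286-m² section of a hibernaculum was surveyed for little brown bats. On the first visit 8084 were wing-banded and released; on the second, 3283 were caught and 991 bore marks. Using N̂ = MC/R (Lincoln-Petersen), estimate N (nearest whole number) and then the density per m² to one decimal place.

N̂ = 8084·3283/991 = 26539772/991 ≈ 26780.8 → 26781
Density = N̂ / area = 26781 / 286 ≈ 93.64 → 93.6 per m²

density ≈ 93.6 little brown bats per m²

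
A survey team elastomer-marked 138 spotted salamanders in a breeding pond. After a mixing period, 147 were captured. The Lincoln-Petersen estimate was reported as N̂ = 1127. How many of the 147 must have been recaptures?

R = 18

From N = M·C/R: R = M·C / N = 138·147 / 1127 = 20286 / 1127 = 18.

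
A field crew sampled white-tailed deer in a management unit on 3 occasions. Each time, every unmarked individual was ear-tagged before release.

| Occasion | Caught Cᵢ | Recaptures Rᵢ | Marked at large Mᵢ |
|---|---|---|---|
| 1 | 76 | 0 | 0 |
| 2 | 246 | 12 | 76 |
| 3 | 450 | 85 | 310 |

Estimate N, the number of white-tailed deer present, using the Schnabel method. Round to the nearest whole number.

Σ MᵢCᵢ = 0·76 + 76·246 + 310·450 = 0 + 18696 + 139500 = 158196
Σ Rᵢ = 0 + 12 + 85 = 97
N̂ = 158196 / 97 ≈ 1630.9 → 1631

N ≈ 1631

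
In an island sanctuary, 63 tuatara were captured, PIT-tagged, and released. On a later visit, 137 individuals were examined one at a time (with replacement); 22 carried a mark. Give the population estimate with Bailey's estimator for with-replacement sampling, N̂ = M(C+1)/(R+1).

N = 378

N̂ = 63·(137+1)/(22+1) = 63·138/23 = 8694/23 = 378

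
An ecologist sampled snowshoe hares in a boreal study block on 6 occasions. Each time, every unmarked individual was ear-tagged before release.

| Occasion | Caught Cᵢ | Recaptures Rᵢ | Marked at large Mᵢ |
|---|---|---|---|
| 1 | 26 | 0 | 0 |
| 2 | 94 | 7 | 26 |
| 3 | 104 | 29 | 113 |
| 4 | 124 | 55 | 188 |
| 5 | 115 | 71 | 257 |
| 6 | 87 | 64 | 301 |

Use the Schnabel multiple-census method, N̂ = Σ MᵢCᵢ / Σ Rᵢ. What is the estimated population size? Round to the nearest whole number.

N ≈ 413

Σ MᵢCᵢ = 0·26 + 26·94 + 113·104 + 188·124 + 257·115 + 301·87 = 0 + 2444 + 11752 + 23312 + 29555 + 26187 = 93250
Σ Rᵢ = 0 + 7 + 29 + 55 + 71 + 64 = 226
N̂ = 93250 / 226 ≈ 412.6 → 413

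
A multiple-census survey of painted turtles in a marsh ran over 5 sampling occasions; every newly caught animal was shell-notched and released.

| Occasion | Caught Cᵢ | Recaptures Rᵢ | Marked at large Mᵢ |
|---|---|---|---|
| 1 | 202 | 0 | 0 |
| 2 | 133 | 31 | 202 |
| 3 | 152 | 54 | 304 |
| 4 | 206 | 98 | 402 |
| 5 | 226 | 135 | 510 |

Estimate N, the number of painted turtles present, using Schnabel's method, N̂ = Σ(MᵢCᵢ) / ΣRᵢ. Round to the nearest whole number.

N ≈ 853

Σ MᵢCᵢ = 0·202 + 202·133 + 304·152 + 402·206 + 510·226 = 0 + 26866 + 46208 + 82812 + 115260 = 271146
Σ Rᵢ = 0 + 31 + 54 + 98 + 135 = 318
N̂ = 271146 / 318 ≈ 852.7 → 853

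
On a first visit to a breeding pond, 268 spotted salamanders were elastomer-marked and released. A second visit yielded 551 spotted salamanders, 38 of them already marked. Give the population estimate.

N = 3886

Lincoln-Petersen assumes M/N = R/C, so N = M·C / R.
N = (268 × 551) / 38 = 147668 / 38 = 3886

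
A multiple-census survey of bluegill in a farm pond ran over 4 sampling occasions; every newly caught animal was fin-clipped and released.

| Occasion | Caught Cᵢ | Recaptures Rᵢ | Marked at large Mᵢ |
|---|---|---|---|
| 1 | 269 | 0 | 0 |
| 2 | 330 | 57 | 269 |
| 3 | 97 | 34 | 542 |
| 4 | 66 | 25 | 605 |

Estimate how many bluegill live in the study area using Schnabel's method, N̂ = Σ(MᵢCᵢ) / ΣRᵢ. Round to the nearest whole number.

N ≈ 1563

Σ MᵢCᵢ = 0·269 + 269·330 + 542·97 + 605·66 = 0 + 88770 + 52574 + 39930 = 181274
Σ Rᵢ = 0 + 57 + 34 + 25 = 116
N̂ = 181274 / 116 ≈ 1562.7 → 1563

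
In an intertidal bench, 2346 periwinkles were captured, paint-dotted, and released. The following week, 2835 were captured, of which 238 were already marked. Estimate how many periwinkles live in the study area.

N = (2346 × 2835) / 238 = 6650910 / 238 = 27945

N = 27,945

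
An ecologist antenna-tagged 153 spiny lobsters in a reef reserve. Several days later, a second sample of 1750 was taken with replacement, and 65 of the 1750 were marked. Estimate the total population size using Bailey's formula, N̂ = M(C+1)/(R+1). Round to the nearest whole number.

N̂ = 153·(1750+1)/(65+1) = 153·1751/66 = 267903/66 ≈ 4059.1 → 4059

N ≈ 4059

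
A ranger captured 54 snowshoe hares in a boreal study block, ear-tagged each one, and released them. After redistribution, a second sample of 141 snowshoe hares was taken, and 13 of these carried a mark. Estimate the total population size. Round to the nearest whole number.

N = (54 × 141) / 13 = 7614 / 13 ≈ 585.7 → 586

N ≈ 586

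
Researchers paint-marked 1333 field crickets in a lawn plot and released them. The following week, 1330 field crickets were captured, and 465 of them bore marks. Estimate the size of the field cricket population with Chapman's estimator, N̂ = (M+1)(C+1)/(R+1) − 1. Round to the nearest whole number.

N ≈ 3809

N̂ = (1333+1)(1330+1)/(465+1) − 1 = 1334·1331/466 − 1
= 1775554/466 − 1 ≈ 3810.2 − 1 ≈ 3809.2 → 3809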